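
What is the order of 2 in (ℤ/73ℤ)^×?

By Lagrange's theorem, ord_73(2) divides φ(73) = 73 − 1 = 72 = 2^3 · 3^2.
Divisors of 72: 1, 2, 3, 4, 6, 8, 9, 12, 18, 24, 36, 72.
Test each divisor d:
2^1 ≡ 2
2^2 ≡ 4
2^3 ≡ 8
2^4 ≡ 16
2^6 ≡ 64
2^8 ≡ 37
2^9 ≡ 1
The smallest such exponent is 9, so the order of 2 is 9.

9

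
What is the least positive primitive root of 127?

3

φ(127) = 127 − 1 = 126 = 2 · 3^2 · 7.
g is a primitive root iff g^(126/q) ≢ 1 (mod 127) for each prime q ∈ {2, 3, 7}.
g = 2: 2^63 ≡ 1 — hits 1, so not a primitive root.
g = 3: 3^63 ≡ 126; 3^42 ≡ 107; 3^18 ≡ 4 — none is 1, so 3 is a primitive root.
So 3 is the smallest generator of (Z/127Z)^×.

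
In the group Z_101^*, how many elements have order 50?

20

φ(101) = 101 − 1 = 100 = 2^2 · 5^2.
In a cyclic group of order 100, there are φ(d) elements of order d for each divisor d of 100, and zero for non-divisors.
50 = 2 · 5^2 divides 100, and φ(50) = 20.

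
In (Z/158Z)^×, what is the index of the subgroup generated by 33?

Since 33 ∈ (Z/158Z)^×, its order divides φ(158) = φ(2)·φ(79) = 1·78 = 78 = 2 · 3 · 13.
Divisors of 78: 1, 2, 3, 6, 13, 26, 39, 78.
Compute 33^d (mod 158) for the divisors d until we hit 1:
33^1 ≡ 33 (mod 158)
33^2 ≡ 141 (mod 158)
33^3 ≡ 71 (mod 158)
33^6 ≡ 143 (mod 158)
33^13 ≡ 157 (mod 158)
33^26 ≡ 1 (mod 158) ✓
So ord_158(33) = 26, hence |⟨33⟩| = 26.
The index is φ(158) / ord(33) = 78 / 26 = 3.

3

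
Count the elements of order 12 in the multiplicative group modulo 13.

φ(13) = 13 − 1 = 12 = 2^2 · 3.
(Z/13Z)^× is cyclic (|G| = 12); a cyclic group of order m has exactly φ(d) elements of each order d | m, and none otherwise.
12 = 2^2 · 3 divides 12, and φ(12) = 4.

4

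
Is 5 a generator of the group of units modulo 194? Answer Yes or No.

φ(194) = φ(2)·φ(97) = 1·96 = 96 = 2^5 · 3.
It suffices to check that the order of 5 is not a proper divisor of 96: compute 5^(96/q) for q ∈ {2, 3}.
5^48 ≡ 193 (mod 194)  [q = 2: ≢ 1 ✓]
5^32 ≡ 35 (mod 194)  [q = 3: ≢ 1 ✓]
Every test exponent gives a nontrivial residue, hence 5 generates the full group.

Yes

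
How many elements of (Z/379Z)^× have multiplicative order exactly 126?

36

φ(379) = 379 − 1 = 378 = 2 · 3^3 · 7.
Since (Z/379Z)^× is cyclic of order 378, the number of elements of order d is φ(d) when d | 378 and 0 otherwise.
126 = 2 · 3^2 · 7 divides 378, and φ(126) = 36.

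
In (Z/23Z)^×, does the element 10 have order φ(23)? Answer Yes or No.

Yes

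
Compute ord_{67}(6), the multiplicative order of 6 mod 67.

33

The order of 6 must divide φ(67) = 67 − 1 = 66 = 2 · 3 · 11.
Divisors of 66: 1, 2, 3, 6, 11, 22, 33, 66.
Check 6^d mod 67 for each divisor in increasing order:
6^1 ≡ 6 (mod 67)
6^2 ≡ 36 (mod 67)
6^3 ≡ 15 (mod 67)
6^6 ≡ 24 (mod 67)
6^11 ≡ 29 (mod 67)
6^22 ≡ 37 (mod 67)
6^33 ≡ 1 (mod 67) ✓
Therefore the multiplicative order of 6 modulo 67 is 33.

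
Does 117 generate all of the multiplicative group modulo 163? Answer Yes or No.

Yes

φ(163) = 163 − 1 = 162 = 2 · 3^4.
Test 117^(162/q) mod 163 for each prime factor q of 162:
117^81 ≡ 162 (mod 163)  [q = 2: ≢ 1 ✓]
117^54 ≡ 104 (mod 163)  [q = 3: ≢ 1 ✓]
Every test exponent gives a nontrivial residue, hence 117 generates the full group.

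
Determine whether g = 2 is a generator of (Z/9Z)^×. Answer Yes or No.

Yes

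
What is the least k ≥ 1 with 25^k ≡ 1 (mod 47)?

The order of 25 must divide φ(47) = 47 − 1 = 46 = 2 · 23.
Divisors of 46: 1, 2, 23, 46.
Test each divisor d:
25^1 ≡ 25
25^2 ≡ 14
25^23 ≡ 1
The smallest such exponent is 23, so the order of 25 is 23.

23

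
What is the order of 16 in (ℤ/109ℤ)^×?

9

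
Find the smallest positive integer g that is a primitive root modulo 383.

5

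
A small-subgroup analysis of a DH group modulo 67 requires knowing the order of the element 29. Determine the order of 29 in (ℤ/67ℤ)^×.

By Lagrange's theorem, ord_67(29) divides φ(67) = 67 − 1 = 66 = 2 · 3 · 11.
Divisors of 66: 1, 2, 3, 6, 11, 22, 33, 66.
Check 29^d mod 67 for each divisor in increasing order:
29^1 ≡ 29 (mod 67)
29^2 ≡ 37 (mod 67)
29^3 ≡ 1 (mod 67) ✓
Hence ord(29) = 3.

3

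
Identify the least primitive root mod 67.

2

φ(67) = 67 − 1 = 66 = 2 · 3 · 11.
Test candidates g = 2, 3, … against the prime factors q ∈ {2, 3, 11} of φ(67): g is a generator iff g^(66/q) ≢ 1 for every such q.
g = 2: 2^33 ≡ 66; 2^22 ≡ 37; 2^6 ≡ 64 — none is 1, so 2 is a primitive root.
Hence the least primitive root of 67 is 2.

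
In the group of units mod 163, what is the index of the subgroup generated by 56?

2

Since 56 ∈ (Z/163Z)^×, its order divides φ(163) = 163 − 1 = 162 = 2 · 3^4.
Divisors of 162: 1, 2, 3, 6, 9, 18, 27, 54, 81, 162.
Check 56^d mod 163 for each divisor in increasing order:
56^1 ≡ 56 (mod 163)
56^2 ≡ 39 (mod 163)
56^3 ≡ 65 (mod 163)
56^6 ≡ 150 (mod 163)
56^9 ≡ 133 (mod 163)
56^18 ≡ 85 (mod 163)
56^27 ≡ 58 (mod 163)
56^54 ≡ 104 (mod 163)
56^81 ≡ 1 (mod 163) ✓
The order of 56 is 81, so the subgroup it generates has 81 elements.
[(Z/163Z)^× : ⟨56⟩] = 162/81 = 2.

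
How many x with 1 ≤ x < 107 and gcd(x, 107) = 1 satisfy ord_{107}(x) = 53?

52

φ(107) = 107 − 1 = 106 = 2 · 53.
Since (Z/107Z)^× is cyclic of order 106, the number of elements of order d is φ(d) when d | 106 and 0 otherwise.
53 | 106, and φ(53) = 53 − 1 = 52.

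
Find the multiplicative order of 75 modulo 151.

The order of 75 must divide φ(151) = 151 − 1 = 150 = 2 · 3 · 5^2.
Divisors of 150: 1, 2, 3, 5, 6, 10, 15, 25, 30, 50, 75, 150.
Check 75^d mod 151 for each divisor in increasing order:
75^1 ≡ 75
75^2 ≡ 38
75^3 ≡ 132
75^5 ≡ 33
75^6 ≡ 59
75^10 ≡ 32
75^15 ≡ 150
75^25 ≡ 119
75^30 ≡ 1
The smallest such exponent is 30, so the order of 75 is 30.

30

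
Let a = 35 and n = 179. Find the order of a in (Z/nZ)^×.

ord(35) | φ(179) = 179 − 1 = 178 = 2 · 89.
Divisors of 178: 1, 2, 89, 178.
Test each divisor d:
35^1 ≡ 35
35^2 ≡ 151
35^89 ≡ 178
35^178 ≡ 1
So ord_179(35) = 178.

178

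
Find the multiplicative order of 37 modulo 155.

By Lagrange's theorem, ord_155(37) divides φ(155) = φ(5·31) = (5−1)·(31−1) = 4·30 = 120 = 2^3 · 3 · 5.
Divisors of 120: 1, 2, 3, 4, 5, 6, 8, 10, 12, 15, 20, 24, 30, 40, 60, 120.
Evaluate successive powers at the divisors of 120:
37^1 ≡ 37 (mod 155)
37^2 ≡ 129 (mod 155)
37^3 ≡ 123 (mod 155)
37^4 ≡ 56 (mod 155)
37^5 ≡ 57 (mod 155)
37^6 ≡ 94 (mod 155)
37^8 ≡ 36 (mod 155)
37^10 ≡ 149 (mod 155)
37^12 ≡ 1 (mod 155) ✓
Hence ord(37) = 12.

12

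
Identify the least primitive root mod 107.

φ(107) = 107 − 1 = 106 = 2 · 53.
Test candidates g = 2, 3, … against the prime factors q ∈ {2, 53} of φ(107): g is a generator iff g^(106/q) ≢ 1 for every such q.
g = 2: 2^53 ≡ 106; 2^2 ≡ 4 — none is 1, so 2 is a primitive root.
The smallest primitive root modulo 107 is 2.

2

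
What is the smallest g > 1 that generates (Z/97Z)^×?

5

φ(97) = 97 − 1 = 96 = 2^5 · 3.
g is a primitive root iff g^(96/q) ≢ 1 (mod 97) for each prime q ∈ {2, 3}.
g = 2: 2^48 ≡ 1 — hits 1, so not a primitive root.
g = 3: 3^48 ≡ 1 — hits 1, so not a primitive root.
g = 4: 4^48 ≡ 1 — hits 1, so not a primitive root.
g = 5: 5^48 ≡ 96; 5^32 ≡ 35 — none is 1, so 5 is a primitive root.
So 5 is the smallest generator of (Z/97Z)^×.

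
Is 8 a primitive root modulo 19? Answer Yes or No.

No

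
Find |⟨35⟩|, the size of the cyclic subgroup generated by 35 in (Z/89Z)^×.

88

By Lagrange's theorem, ord_89(35) divides φ(89) = 89 − 1 = 88 = 2^3 · 11.
Divisors of 88: 1, 2, 4, 8, 11, 22, 44, 88.
Test each divisor d:
35^1 ≡ 35 (mod 89)
35^2 ≡ 68 (mod 89)
35^4 ≡ 85 (mod 89)
35^8 ≡ 16 (mod 89)
35^11 ≡ 77 (mod 89)
35^22 ≡ 55 (mod 89)
35^44 ≡ 88 (mod 89)
35^88 ≡ 1 (mod 89) ✓
So ord_89(35) = 88.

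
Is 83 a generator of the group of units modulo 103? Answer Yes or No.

No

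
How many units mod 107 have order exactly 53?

52

φ(107) = 107 − 1 = 106 = 2 · 53.
(Z/107Z)^× is cyclic (|G| = 106); a cyclic group of order m has exactly φ(d) elements of each order d | m, and none otherwise.
53 | 106, and φ(53) = 53 − 1 = 52.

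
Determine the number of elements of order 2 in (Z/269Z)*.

φ(269) = 269 − 1 = 268 = 2^2 · 67.
(Z/269Z)^× is cyclic (|G| = 268); a cyclic group of order m has exactly φ(d) elements of each order d | m, and none otherwise.
2 | 268, and φ(2) = 2 − 1 = 1.

1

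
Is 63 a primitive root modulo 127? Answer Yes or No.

φ(127) = 127 − 1 = 126 = 2 · 3^2 · 7.
An element g generates (Z/127Z)^× iff g^(126/q) ≢ 1 (mod 127) for each prime q ∈ {2, 3, 7}.
63^63 ≡ 126 (mod 127)  [q = 2: ≢ 1 ✓]
63^42 ≡ 1 (mod 127)  [q = 3: ≡ 1 ✗]
63^18 ≡ 8 (mod 127)  [q = 7: ≢ 1 ✓]
63^42 ≡ 1 shows ord(63) | 42, strictly less than φ(127); not a primitive root.

No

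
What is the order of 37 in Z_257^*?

256

By Lagrange's theorem, ord_257(37) divides φ(257) = 257 − 1 = 256 = 2^8.
Divisors of 256: 1, 2, 4, 8, 16, 32, 64, 128, 256.
Evaluate successive powers at the divisors of 256:
37^1 ≡ 37 (mod 257)
37^2 ≡ 84 (mod 257)
37^4 ≡ 117 (mod 257)
37^8 ≡ 68 (mod 257)
37^16 ≡ 255 (mod 257)
37^32 ≡ 4 (mod 257)
37^64 ≡ 16 (mod 257)
37^128 ≡ 256 (mod 257)
37^256 ≡ 1 (mod 257) ✓
Therefore the multiplicative order of 37 modulo 257 is 256.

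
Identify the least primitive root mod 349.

φ(349) = 349 − 1 = 348 = 2^2 · 3 · 29.
g is a primitive root iff g^(348/q) ≢ 1 (mod 349) for each prime q ∈ {2, 3, 29}.
g = 2: 2^174 ≡ 348; 2^116 ≡ 226; 2^12 ≡ 257 — none is 1, so 2 is a primitive root.
The smallest primitive root modulo 349 is 2.

2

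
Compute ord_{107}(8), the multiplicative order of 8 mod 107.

106

ord(8) | φ(107) = 107 − 1 = 106 = 2 · 53.
Divisors of 106: 1, 2, 53, 106.
Compute 8^d (mod 107) for the divisors d until we hit 1:
8^1 ≡ 8 (mod 107)
8^2 ≡ 64 (mod 107)
8^53 ≡ 106 (mod 107)
8^106 ≡ 1 (mod 107) ✓
Therefore the multiplicative order of 8 modulo 107 is 106.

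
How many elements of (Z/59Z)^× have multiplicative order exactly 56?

φ(59) = 59 − 1 = 58 = 2 · 29.
(Z/59Z)^× is cyclic (|G| = 58); a cyclic group of order m has exactly φ(d) elements of each order d | m, and none otherwise.
Since 56 ∤ 58, the count is 0.

0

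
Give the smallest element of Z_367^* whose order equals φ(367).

6

φ(367) = 367 − 1 = 366 = 2 · 3 · 61.
g is a primitive root iff g^(366/q) ≢ 1 (mod 367) for each prime q ∈ {2, 3, 61}.
g = 2: 2^183 ≡ 1 — hits 1, so not a primitive root.
g = 3: 3^183 ≡ 366; 3^122 ≡ 1 — hits 1, so not a primitive root.
g = 4: 4^183 ≡ 1 — hits 1, so not a primitive root.
g = 5: 5^183 ≡ 366; 5^122 ≡ 1 — hits 1, so not a primitive root.
g = 6: 6^183 ≡ 366; 6^122 ≡ 283; 6^6 ≡ 47 — none is 1, so 6 is a primitive root.
So 6 is the smallest generator of (Z/367Z)^×.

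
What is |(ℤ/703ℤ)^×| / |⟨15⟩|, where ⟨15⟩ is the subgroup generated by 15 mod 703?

18

ord(15) | φ(703) = φ(19·37) = (19−1)·(37−1) = 18·36 = 648 = 2^3 · 3^4.
Divisors of 648: 1, 2, 3, 4, 6, 8, 9, 12, 18, 24, 27, 36, 54, 72, 81, 108, 162, 216, 324, 648.
Compute 15^d (mod 703) for the divisors d until we hit 1:
15^1 ≡ 15 (mod 703)
15^2 ≡ 225 (mod 703)
15^3 ≡ 563 (mod 703)
15^4 ≡ 9 (mod 703)
15^6 ≡ 619 (mod 703)
15^8 ≡ 81 (mod 703)
15^9 ≡ 512 (mod 703)
15^12 ≡ 26 (mod 703)
15^18 ≡ 628 (mod 703)
15^24 ≡ 676 (mod 703)
15^27 ≡ 265 (mod 703)
15^36 ≡ 1 (mod 703) ✓
So ord_703(15) = 36, hence |⟨15⟩| = 36.
[(Z/703Z)^× : ⟨15⟩] = 648/36 = 18.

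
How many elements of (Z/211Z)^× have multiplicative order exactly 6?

2

φ(211) = 211 − 1 = 210 = 2 · 3 · 5 · 7.
In a cyclic group of order 210, there are φ(d) elements of order d for each divisor d of 210, and zero for non-divisors.
6 = 2 · 3 divides 210, and φ(6) = 2.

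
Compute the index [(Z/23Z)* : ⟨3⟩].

2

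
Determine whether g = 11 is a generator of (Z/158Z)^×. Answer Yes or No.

No

φ(158) = φ(2)·φ(79) = 1·78 = 78 = 2 · 3 · 13.
An element g generates (Z/158Z)^× iff g^(78/q) ≢ 1 (mod 158) for each prime q ∈ {2, 3, 13}.
11^39 ≡ 1 (mod 158)  [q = 2: ≡ 1 ✗]
11^26 ≡ 55 (mod 158)  [q = 3: ≢ 1 ✓]
11^6 ≡ 65 (mod 158)  [q = 13: ≢ 1 ✓]
Since 11^39 ≡ 1, the order of 11 divides 39 < 78, so 11 is not a primitive root.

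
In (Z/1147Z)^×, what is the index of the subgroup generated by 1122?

60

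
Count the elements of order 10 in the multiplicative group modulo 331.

4

φ(331) = 331 − 1 = 330 = 2 · 3 · 5 · 11.
In a cyclic group of order 330, there are φ(d) elements of order d for each divisor d of 330, and zero for non-divisors.
10 = 2 · 5 divides 330, and φ(10) = 4.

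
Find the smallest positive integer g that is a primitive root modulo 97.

5

φ(97) = 97 − 1 = 96 = 2^5 · 3.
g is a primitive root iff g^(96/q) ≢ 1 (mod 97) for each prime q ∈ {2, 3}.
g = 2: 2^48 ≡ 1 — hits 1, so not a primitive root.
g = 3: 3^48 ≡ 1 — hits 1, so not a primitive root.
g = 4: 4^48 ≡ 1 — hits 1, so not a primitive root.
g = 5: 5^48 ≡ 96; 5^32 ≡ 35 — none is 1, so 5 is a primitive root.
Hence the least primitive root of 97 is 5.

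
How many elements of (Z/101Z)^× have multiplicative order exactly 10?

φ(101) = 101 − 1 = 100 = 2^2 · 5^2.
In a cyclic group of order 100, there are φ(d) elements of order d for each divisor d of 100, and zero for non-divisors.
10 = 2 · 5 divides 100, and φ(10) = 4.

4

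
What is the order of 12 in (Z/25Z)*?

20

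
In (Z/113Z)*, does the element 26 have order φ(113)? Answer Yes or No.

No

φ(113) = 113 − 1 = 112 = 2^4 · 7.
26 is a primitive root mod 113 iff 26^(φ(113)/q) ≢ 1 for every prime q | φ(113), i.e. q ∈ {2, 7}.
26^56 ≡ 1 (mod 113)  [q = 2: ≡ 1 ✗]
26^16 ≡ 30 (mod 113)  [q = 7: ≢ 1 ✓]
The check at q = 2 fails, so 26 generates a proper subgroup.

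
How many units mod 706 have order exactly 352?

φ(706) = φ(2)·φ(353) = 1·352 = 352 = 2^5 · 11.
In a cyclic group of order 352, there are φ(d) elements of order d for each divisor d of 352, and zero for non-divisors.
352 = 2^5 · 11 divides 352, and φ(352) = 160.

160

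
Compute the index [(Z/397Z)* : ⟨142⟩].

6

By Lagrange's theorem, ord_397(142) divides φ(397) = 397 − 1 = 396 = 2^2 · 3^2 · 11.
Divisors of 396: 1, 2, 3, 4, 6, 9, 11, 12, 18, 22, 33, 36, 44, 66, 99, 132, 198, 396.
Evaluate successive powers at the divisors of 396:
142^1 ≡ 142 (mod 397)
142^2 ≡ 314 (mod 397)
142^3 ≡ 124 (mod 397)
142^4 ≡ 140 (mod 397)
142^6 ≡ 290 (mod 397)
142^9 ≡ 230 (mod 397)
142^11 ≡ 363 (mod 397)
142^12 ≡ 333 (mod 397)
142^18 ≡ 99 (mod 397)
142^22 ≡ 362 (mod 397)
142^33 ≡ 396 (mod 397)
142^36 ≡ 273 (mod 397)
142^44 ≡ 34 (mod 397)
142^66 ≡ 1 (mod 397) ✓
So ord_397(142) = 66, hence |⟨142⟩| = 66.
[(Z/397Z)^× : ⟨142⟩] = 396/66 = 6.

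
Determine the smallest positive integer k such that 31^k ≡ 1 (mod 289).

272

By Lagrange's theorem, ord_289(31) divides φ(289) = φ(17^2) = 17·(17−1) = 272 = 2^4 · 17.
Divisors of 272: 1, 2, 4, 8, 16, 17, 34, 68, 136, 272.
Test each divisor d:
31^1 ≡ 31
31^2 ≡ 94
31^4 ≡ 166
31^8 ≡ 101
31^16 ≡ 86
31^17 ≡ 65
31^34 ≡ 179
31^68 ≡ 251
31^136 ≡ 288
31^272 ≡ 1
Hence ord(31) = 272.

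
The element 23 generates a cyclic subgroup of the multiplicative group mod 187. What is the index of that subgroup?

By Lagrange's theorem, ord_187(23) divides φ(187) = φ(11·17) = (11−1)·(17−1) = 10·16 = 160 = 2^5 · 5.
Divisors of 160: 1, 2, 4, 5, 8, 10, 16, 20, 32, 40, 80, 160.
Evaluate successive powers at the divisors of 160:
23^1 ≡ 23 (mod 187)
23^2 ≡ 155 (mod 187)
23^4 ≡ 89 (mod 187)
23^5 ≡ 177 (mod 187)
23^8 ≡ 67 (mod 187)
23^10 ≡ 100 (mod 187)
23^16 ≡ 1 (mod 187) ✓
Thus |⟨23⟩| = ord(23) = 16.
Index = |(Z/187Z)^×| / |⟨23⟩| = 160 / 16 = 10.

10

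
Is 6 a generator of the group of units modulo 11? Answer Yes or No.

φ(11) = 11 − 1 = 10 = 2 · 5.
Test 6^(10/q) mod 11 for each prime factor q of 10:
6^5 ≡ 10 (mod 11)  [q = 2: ≢ 1 ✓]
6^2 ≡ 3 (mod 11)  [q = 5: ≢ 1 ✓]
All checks pass, so 6 has order 10 and is a primitive root modulo 11.

Yes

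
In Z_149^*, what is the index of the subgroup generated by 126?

1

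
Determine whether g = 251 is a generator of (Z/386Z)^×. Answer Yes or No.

Yes

φ(386) = φ(2)·φ(193) = 1·192 = 192 = 2^6 · 3.
An element g generates (Z/386Z)^× iff g^(192/q) ≢ 1 (mod 386) for each prime q ∈ {2, 3}.
251^96 ≡ 385 (mod 386)  [q = 2: ≢ 1 ✓]
251^64 ≡ 277 (mod 386)  [q = 3: ≢ 1 ✓]
Every test exponent gives a nontrivial residue, hence 251 generates the full group.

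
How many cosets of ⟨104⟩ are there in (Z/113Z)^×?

2

By Lagrange's theorem, ord_113(104) divides φ(113) = 113 − 1 = 112 = 2^4 · 7.
Divisors of 112: 1, 2, 4, 7, 8, 14, 16, 28, 56, 112.
Check 104^d mod 113 for each divisor in increasing order:
104^1 ≡ 104
104^2 ≡ 81
104^4 ≡ 7
104^7 ≡ 95
104^8 ≡ 49
104^14 ≡ 98
104^16 ≡ 28
104^28 ≡ 112
104^56 ≡ 1
So ord_113(104) = 56, hence |⟨104⟩| = 56.
The index is φ(113) / ord(104) = 112 / 56 = 2.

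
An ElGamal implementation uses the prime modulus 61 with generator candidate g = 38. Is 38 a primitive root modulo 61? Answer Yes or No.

φ(61) = 61 − 1 = 60 = 2^2 · 3 · 5.
An element g generates (Z/61Z)^× iff g^(60/q) ≢ 1 (mod 61) for each prime q ∈ {2, 3, 5}.
38^30 ≡ 60 (mod 61)  [q = 2: ≢ 1 ✓]
38^20 ≡ 1 (mod 61)  [q = 3: ≡ 1 ✗]
38^12 ≡ 20 (mod 61)  [q = 5: ≢ 1 ✓]
38^20 ≡ 1 shows ord(38) | 20, strictly less than φ(61); not a primitive root.

No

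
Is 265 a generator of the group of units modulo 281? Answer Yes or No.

No

φ(281) = 281 − 1 = 280 = 2^3 · 5 · 7.
265 is a primitive root mod 281 iff 265^(φ(281)/q) ≢ 1 for every prime q | φ(281), i.e. q ∈ {2, 5, 7}.
265^140 ≡ 1 (mod 281)  [q = 2: ≡ 1 ✗]
265^56 ≡ 86 (mod 281)  [q = 5: ≢ 1 ✓]
265^40 ≡ 165 (mod 281)  [q = 7: ≢ 1 ✓]
Since 265^140 ≡ 1, the order of 265 divides 140 < 280, so 265 is not a primitive root.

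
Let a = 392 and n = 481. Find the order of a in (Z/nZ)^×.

36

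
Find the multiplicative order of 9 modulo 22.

5

The order of 9 must divide φ(22) = φ(2)·φ(11) = 1·10 = 10 = 2 · 5.
Divisors of 10: 1, 2, 5, 10.
Test each divisor d:
9^1 ≡ 9 (mod 22)
9^2 ≡ 15 (mod 22)
9^5 ≡ 1 (mod 22) ✓
So ord_22(9) = 5.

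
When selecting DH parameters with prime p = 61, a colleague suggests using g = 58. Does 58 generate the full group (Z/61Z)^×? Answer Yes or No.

No

φ(61) = 61 − 1 = 60 = 2^2 · 3 · 5.
Test 58^(60/q) mod 61 for each prime factor q of 60:
58^30 ≡ 1 (mod 61)  [q = 2: ≡ 1 ✗]
58^20 ≡ 1 (mod 61)  [q = 3: ≡ 1 ✗]
58^12 ≡ 9 (mod 61)  [q = 5: ≢ 1 ✓]
Since 58^30 ≡ 1, the order of 58 divides 30 < 60, so 58 is not a primitive root.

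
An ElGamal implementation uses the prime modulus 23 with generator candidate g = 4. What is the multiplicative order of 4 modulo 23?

11

By Lagrange's theorem, ord_23(4) divides φ(23) = 23 − 1 = 22 = 2 · 11.
Divisors of 22: 1, 2, 11, 22.
Evaluate successive powers at the divisors of 22:
4^1 ≡ 4 (mod 23)
4^2 ≡ 16 (mod 23)
4^11 ≡ 1 (mod 23) ✓
The smallest such exponent is 11, so the order of 4 is 11.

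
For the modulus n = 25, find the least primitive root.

φ(25) = φ(5^2) = 5·(5−1) = 20 = 2^2 · 5.
g is a primitive root iff g^(20/q) ≢ 1 (mod 25) for each prime q ∈ {2, 5}.
g = 2: 2^10 ≡ 24; 2^4 ≡ 16 — none is 1, so 2 is a primitive root.
So 2 is the smallest generator of (Z/25Z)^×.

2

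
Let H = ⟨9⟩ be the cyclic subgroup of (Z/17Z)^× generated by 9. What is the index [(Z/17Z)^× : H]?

The order of 9 must divide φ(17) = 17 − 1 = 16 = 2^4.
Divisors of 16: 1, 2, 4, 8, 16.
Check 9^d mod 17 for each divisor in increasing order:
9^1 ≡ 9
9^2 ≡ 13
9^4 ≡ 16
9^8 ≡ 1
The order of 9 is 8, so the subgroup it generates has 8 elements.
Index = |(Z/17Z)^×| / |⟨9⟩| = 16 / 8 = 2.

2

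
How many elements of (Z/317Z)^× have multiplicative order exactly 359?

0

φ(317) = 317 − 1 = 316 = 2^2 · 79.
In a cyclic group of order 316, there are φ(d) elements of order d for each divisor d of 316, and zero for non-divisors.
359 does not divide 316, so no element of (Z/317Z)^× has order 359.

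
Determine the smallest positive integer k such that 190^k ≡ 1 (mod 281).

ord(190) | φ(281) = 281 − 1 = 280 = 2^3 · 5 · 7.
Divisors of 280: 1, 2, 4, 5, 7, 8, 10, 14, 20, 28, 35, 40, 56, 70, 140, 280.
Test each divisor d:
190^1 ≡ 190 (mod 281)
190^2 ≡ 132 (mod 281)
190^4 ≡ 2 (mod 281)
190^5 ≡ 99 (mod 281)
190^7 ≡ 142 (mod 281)
190^8 ≡ 4 (mod 281)
190^10 ≡ 247 (mod 281)
190^14 ≡ 213 (mod 281)
190^20 ≡ 32 (mod 281)
190^28 ≡ 128 (mod 281)
190^35 ≡ 192 (mod 281)
190^40 ≡ 181 (mod 281)
190^56 ≡ 86 (mod 281)
190^70 ≡ 53 (mod 281)
190^140 ≡ 280 (mod 281)
190^280 ≡ 1 (mod 281) ✓
The smallest such exponent is 280, so the order of 190 is 280.

280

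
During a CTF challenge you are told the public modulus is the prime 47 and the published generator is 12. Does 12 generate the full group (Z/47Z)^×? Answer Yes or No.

φ(47) = 47 − 1 = 46 = 2 · 23.
Test 12^(46/q) mod 47 for each prime factor q of 46:
12^23 ≡ 1 (mod 47)  [q = 2: ≡ 1 ✗]
12^2 ≡ 3 (mod 47)  [q = 23: ≢ 1 ✓]
The check at q = 2 fails, so 12 generates a proper subgroup.

No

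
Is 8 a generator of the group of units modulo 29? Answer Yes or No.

Yes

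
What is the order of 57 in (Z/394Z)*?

196

By Lagrange's theorem, ord_394(57) divides φ(394) = φ(2)·φ(197) = 1·196 = 196 = 2^2 · 7^2.
Divisors of 196: 1, 2, 4, 7, 14, 28, 49, 98, 196.
Evaluate successive powers at the divisors of 196:
57^1 ≡ 57
57^2 ≡ 97
57^4 ≡ 347
57^7 ≡ 177
57^14 ≡ 203
57^28 ≡ 233
57^49 ≡ 211
57^98 ≡ 393
57^196 ≡ 1
The smallest such exponent is 196, so the order of 57 is 196.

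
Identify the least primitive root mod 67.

2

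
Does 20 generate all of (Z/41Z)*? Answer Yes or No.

φ(41) = 41 − 1 = 40 = 2^3 · 5.
An element g generates (Z/41Z)^× iff g^(40/q) ≢ 1 (mod 41) for each prime q ∈ {2, 5}.
20^20 ≡ 1 (mod 41)  [q = 2: ≡ 1 ✗]
20^8 ≡ 37 (mod 41)  [q = 5: ≢ 1 ✓]
The check at q = 2 fails, so 20 generates a proper subgroup.

No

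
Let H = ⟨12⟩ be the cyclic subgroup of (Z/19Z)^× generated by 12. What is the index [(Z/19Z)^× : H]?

3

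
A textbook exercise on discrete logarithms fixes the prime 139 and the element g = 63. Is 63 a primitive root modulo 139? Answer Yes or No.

No

φ(139) = 139 − 1 = 138 = 2 · 3 · 23.
Test 63^(138/q) mod 139 for each prime factor q of 138:
63^69 ≡ 1 (mod 139)  [q = 2: ≡ 1 ✗]
63^46 ≡ 1 (mod 139)  [q = 3: ≡ 1 ✗]
63^6 ≡ 57 (mod 139)  [q = 23: ≢ 1 ✓]
The check at q = 2 fails, so 63 generates a proper subgroup.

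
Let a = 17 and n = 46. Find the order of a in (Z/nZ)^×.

The order of 17 must divide φ(46) = φ(2)·φ(23) = 1·22 = 22 = 2 · 11.
Divisors of 22: 1, 2, 11, 22.
Evaluate successive powers at the divisors of 22:
17^1 ≡ 17
17^2 ≡ 13
17^11 ≡ 45
17^22 ≡ 1
Therefore the multiplicative order of 17 modulo 46 is 22.

22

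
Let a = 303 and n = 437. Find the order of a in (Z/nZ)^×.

The order of 303 must divide φ(437) = φ(19·23) = (19−1)·(23−1) = 18·22 = 396 = 2^2 · 3^2 · 11.
Divisors of 396: 1, 2, 3, 4, 6, 9, 11, 12, 18, 22, 33, 36, 44, 66, 99, 132, 198, 396.
Compute 303^d (mod 437) for the divisors d until we hit 1:
303^1 ≡ 303
303^2 ≡ 39
303^3 ≡ 18
303^4 ≡ 210
303^6 ≡ 324
303^9 ≡ 151
303^11 ≡ 208
303^12 ≡ 96
303^18 ≡ 77
303^22 ≡ 1
The smallest such exponent is 22, so the order of 303 is 22.

22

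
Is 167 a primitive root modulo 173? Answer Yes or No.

φ(173) = 173 − 1 = 172 = 2^2 · 43.
An element g generates (Z/173Z)^× iff g^(172/q) ≢ 1 (mod 173) for each prime q ∈ {2, 43}.
167^86 ≡ 1 (mod 173)  [q = 2: ≡ 1 ✗]
167^4 ≡ 85 (mod 173)  [q = 43: ≢ 1 ✓]
Since 167^86 ≡ 1, the order of 167 divides 86 < 172, so 167 is not a primitive root.

No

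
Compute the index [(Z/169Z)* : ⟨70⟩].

By Lagrange's theorem, ord_169(70) divides φ(169) = φ(13^2) = 13·(13−1) = 156 = 2^2 · 3 · 13.
Divisors of 156: 1, 2, 3, 4, 6, 12, 13, 26, 39, 52, 78, 156.
Check 70^d mod 169 for each divisor in increasing order:
70^1 ≡ 70 (mod 169)
70^2 ≡ 168 (mod 169)
70^3 ≡ 99 (mod 169)
70^4 ≡ 1 (mod 169) ✓
Thus |⟨70⟩| = ord(70) = 4.
The index is φ(169) / ord(70) = 156 / 4 = 39.

39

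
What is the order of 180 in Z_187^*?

80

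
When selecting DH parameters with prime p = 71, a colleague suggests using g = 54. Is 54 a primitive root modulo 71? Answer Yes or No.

φ(71) = 71 − 1 = 70 = 2 · 5 · 7.
54 is a primitive root mod 71 iff 54^(φ(71)/q) ≢ 1 for every prime q | φ(71), i.e. q ∈ {2, 5, 7}.
54^35 ≡ 1 (mod 71)  [q = 2: ≡ 1 ✗]
54^14 ≡ 25 (mod 71)  [q = 5: ≢ 1 ✓]
54^10 ≡ 1 (mod 71)  [q = 7: ≡ 1 ✗]
54^35 ≡ 1 shows ord(54) | 35, strictly less than φ(71); not a primitive root.

No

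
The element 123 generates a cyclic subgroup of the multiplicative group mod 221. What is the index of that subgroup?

Since 123 ∈ (Z/221Z)^×, its order divides φ(221) = φ(13·17) = (13−1)·(17−1) = 12·16 = 192 = 2^6 · 3.
Divisors of 192: 1, 2, 3, 4, 6, 8, 12, 16, 24, 32, 48, 64, 96, 192.
Test each divisor d:
123^1 ≡ 123
123^2 ≡ 101
123^3 ≡ 47
123^4 ≡ 35
123^6 ≡ 220
123^8 ≡ 120
123^12 ≡ 1
Thus |⟨123⟩| = ord(123) = 12.
[(Z/221Z)^× : ⟨123⟩] = 192/12 = 16.

16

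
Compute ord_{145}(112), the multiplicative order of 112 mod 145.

28

Since 112 ∈ (Z/145Z)^×, its order divides φ(145) = φ(5·29) = (5−1)·(29−1) = 4·28 = 112 = 2^4 · 7.
Divisors of 112: 1, 2, 4, 7, 8, 14, 16, 28, 56, 112.
Test each divisor d:
112^1 ≡ 112
112^2 ≡ 74
112^4 ≡ 111
112^7 ≡ 88
112^8 ≡ 141
112^14 ≡ 59
112^16 ≡ 16
112^28 ≡ 1
Hence ord(112) = 28.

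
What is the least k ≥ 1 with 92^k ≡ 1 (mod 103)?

51

ord(92) | φ(103) = 103 − 1 = 102 = 2 · 3 · 17.
Divisors of 102: 1, 2, 3, 6, 17, 34, 51, 102.
Compute 92^d (mod 103) for the divisors d until we hit 1:
92^1 ≡ 92
92^2 ≡ 18
92^3 ≡ 8
92^6 ≡ 64
92^17 ≡ 46
92^34 ≡ 56
92^51 ≡ 1
So ord_103(92) = 51.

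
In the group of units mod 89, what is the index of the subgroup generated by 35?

1

By Lagrange's theorem, ord_89(35) divides φ(89) = 89 − 1 = 88 = 2^3 · 11.
Divisors of 88: 1, 2, 4, 8, 11, 22, 44, 88.
Test each divisor d:
35^1 ≡ 35 (mod 89)
35^2 ≡ 68 (mod 89)
35^4 ≡ 85 (mod 89)
35^8 ≡ 16 (mod 89)
35^11 ≡ 77 (mod 89)
35^22 ≡ 55 (mod 89)
35^44 ≡ 88 (mod 89)
35^88 ≡ 1 (mod 89) ✓
Thus |⟨35⟩| = ord(35) = 88.
[(Z/89Z)^× : ⟨35⟩] = 88/88 = 1.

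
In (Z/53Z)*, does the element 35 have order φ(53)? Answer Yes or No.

φ(53) = 53 − 1 = 52 = 2^2 · 13.
Test 35^(52/q) mod 53 for each prime factor q of 52:
35^26 ≡ 52 (mod 53)  [q = 2: ≢ 1 ✓]
35^4 ≡ 36 (mod 53)  [q = 13: ≢ 1 ✓]
Every test exponent gives a nontrivial residue, hence 35 generates the full group.

Yes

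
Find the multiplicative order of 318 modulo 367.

Since 318 ∈ (Z/367Z)^×, its order divides φ(367) = 367 − 1 = 366 = 2 · 3 · 61.
Divisors of 366: 1, 2, 3, 6, 61, 122, 183, 366.
Check 318^d mod 367 for each divisor in increasing order:
318^1 ≡ 318 (mod 367)
318^2 ≡ 199 (mod 367)
318^3 ≡ 158 (mod 367)
318^6 ≡ 8 (mod 367)
318^61 ≡ 366 (mod 367)
318^122 ≡ 1 (mod 367) ✓
So ord_367(318) = 122.

122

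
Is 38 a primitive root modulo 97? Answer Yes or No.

φ(97) = 97 − 1 = 96 = 2^5 · 3.
An element g generates (Z/97Z)^× iff g^(96/q) ≢ 1 (mod 97) for each prime q ∈ {2, 3}.
38^48 ≡ 96 (mod 97)  [q = 2: ≢ 1 ✓]
38^32 ≡ 35 (mod 97)  [q = 3: ≢ 1 ✓]
None equal 1, so ord_97(38) = 96: 38 is a primitive root.

Yes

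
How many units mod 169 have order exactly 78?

φ(169) = φ(13^2) = 13·(13−1) = 156 = 2^2 · 3 · 13.
Since (Z/169Z)^× is cyclic of order 156, the number of elements of order d is φ(d) when d | 156 and 0 otherwise.
78 = 2 · 3 · 13 divides 156, and φ(78) = 24.

24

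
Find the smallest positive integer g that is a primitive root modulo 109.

φ(109) = 109 − 1 = 108 = 2^2 · 3^3.
Test candidates g = 2, 3, … against the prime factors q ∈ {2, 3} of φ(109): g is a generator iff g^(108/q) ≢ 1 for every such q.
g = 2: 2^54 ≡ 108; 2^36 ≡ 1 — hits 1, so not a primitive root.
g = 3: 3^54 ≡ 1 — hits 1, so not a primitive root.
g = 4: 4^54 ≡ 1 — hits 1, so not a primitive root.
g = 5: 5^54 ≡ 1 — hits 1, so not a primitive root.
g = 6: 6^54 ≡ 108; 6^36 ≡ 63 — none is 1, so 6 is a primitive root.
Hence the least primitive root of 109 is 6.

6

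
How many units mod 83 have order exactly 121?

φ(83) = 83 − 1 = 82 = 2 · 41.
Since (Z/83Z)^× is cyclic of order 82, the number of elements of order d is φ(d) when d | 82 and 0 otherwise.
121 does not divide 82, so no element of (Z/83Z)^× has order 121.

0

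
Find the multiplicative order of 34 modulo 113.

By Lagrange's theorem, ord_113(34) divides φ(113) = 113 − 1 = 112 = 2^4 · 7.
Divisors of 112: 1, 2, 4, 7, 8, 14, 16, 28, 56, 112.
Evaluate successive powers at the divisors of 112:
34^1 ≡ 34 (mod 113)
34^2 ≡ 26 (mod 113)
34^4 ≡ 111 (mod 113)
34^7 ≡ 40 (mod 113)
34^8 ≡ 4 (mod 113)
34^14 ≡ 18 (mod 113)
34^16 ≡ 16 (mod 113)
34^28 ≡ 98 (mod 113)
34^56 ≡ 112 (mod 113)
34^112 ≡ 1 (mod 113) ✓
So ord_113(34) = 112.

112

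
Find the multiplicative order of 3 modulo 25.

ord(3) | φ(25) = φ(5^2) = 5·(5−1) = 20 = 2^2 · 5.
Divisors of 20: 1, 2, 4, 5, 10, 20.
Compute 3^d (mod 25) for the divisors d until we hit 1:
3^1 ≡ 3 (mod 25)
3^2 ≡ 9 (mod 25)
3^4 ≡ 6 (mod 25)
3^5 ≡ 18 (mod 25)
3^10 ≡ 24 (mod 25)
3^20 ≡ 1 (mod 25) ✓
So ord_25(3) = 20.

20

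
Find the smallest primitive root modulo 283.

3

φ(283) = 283 − 1 = 282 = 2 · 3 · 47.
g is a primitive root iff g^(282/q) ≢ 1 (mod 283) for each prime q ∈ {2, 3, 47}.
g = 2: 2^141 ≡ 282; 2^94 ≡ 1 — hits 1, so not a primitive root.
g = 3: 3^141 ≡ 282; 3^94 ≡ 238; 3^6 ≡ 163 — none is 1, so 3 is a primitive root.
Hence the least primitive root of 283 is 3.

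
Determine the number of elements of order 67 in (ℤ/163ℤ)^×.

0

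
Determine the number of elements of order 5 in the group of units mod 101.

4

φ(101) = 101 − 1 = 100 = 2^2 · 5^2.
(Z/101Z)^× is cyclic (|G| = 100); a cyclic group of order m has exactly φ(d) elements of each order d | m, and none otherwise.
5 | 100, and φ(5) = 5 − 1 = 4.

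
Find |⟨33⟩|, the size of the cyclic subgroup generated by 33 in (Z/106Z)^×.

52

ord(33) | φ(106) = φ(2)·φ(53) = 1·52 = 52 = 2^2 · 13.
Divisors of 52: 1, 2, 4, 13, 26, 52.
Compute 33^d (mod 106) for the divisors d until we hit 1:
33^1 ≡ 33 (mod 106)
33^2 ≡ 29 (mod 106)
33^4 ≡ 99 (mod 106)
33^13 ≡ 23 (mod 106)
33^26 ≡ 105 (mod 106)
33^52 ≡ 1 (mod 106) ✓
Hence ord(33) = 52.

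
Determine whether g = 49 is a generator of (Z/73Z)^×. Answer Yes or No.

No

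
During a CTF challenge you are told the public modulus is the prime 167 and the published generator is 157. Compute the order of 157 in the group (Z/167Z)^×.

The order of 157 must divide φ(167) = 167 − 1 = 166 = 2 · 83.
Divisors of 166: 1, 2, 83, 166.
Test each divisor d:
157^1 ≡ 157 (mod 167)
157^2 ≡ 100 (mod 167)
157^83 ≡ 1 (mod 167) ✓
The smallest such exponent is 83, so the order of 157 is 83.

83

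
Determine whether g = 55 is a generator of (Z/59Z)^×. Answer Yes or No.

φ(59) = 59 − 1 = 58 = 2 · 29.
An element g generates (Z/59Z)^× iff g^(58/q) ≢ 1 (mod 59) for each prime q ∈ {2, 29}.
55^29 ≡ 58 (mod 59)  [q = 2: ≢ 1 ✓]
55^2 ≡ 16 (mod 59)  [q = 29: ≢ 1 ✓]
None equal 1, so ord_59(55) = 58: 55 is a primitive root.

Yes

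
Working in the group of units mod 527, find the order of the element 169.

30

By Lagrange's theorem, ord_527(169) divides φ(527) = φ(17·31) = (17−1)·(31−1) = 16·30 = 480 = 2^5 · 3 · 5.
Divisors of 480: 1, 2, 3, 4, 5, 6, 8, 10, 12, 15, 16, 20, 24, 30, 32, 40, 48, 60, 80, 96, 120, 160, 240, 480.
Test each divisor d:
169^1 ≡ 169 (mod 527)
169^2 ≡ 103 (mod 527)
169^3 ≡ 16 (mod 527)
169^4 ≡ 69 (mod 527)
169^5 ≡ 67 (mod 527)
169^6 ≡ 256 (mod 527)
169^8 ≡ 18 (mod 527)
169^10 ≡ 273 (mod 527)
169^12 ≡ 188 (mod 527)
169^15 ≡ 373 (mod 527)
169^16 ≡ 324 (mod 527)
169^20 ≡ 222 (mod 527)
169^24 ≡ 35 (mod 527)
169^30 ≡ 1 (mod 527) ✓
Therefore the multiplicative order of 169 modulo 527 is 30.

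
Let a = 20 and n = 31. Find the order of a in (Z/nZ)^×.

15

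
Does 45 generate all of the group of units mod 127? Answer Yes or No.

φ(127) = 127 − 1 = 126 = 2 · 3^2 · 7.
45 is a primitive root mod 127 iff 45^(φ(127)/q) ≢ 1 for every prime q | φ(127), i.e. q ∈ {2, 3, 7}.
45^63 ≡ 126 (mod 127)  [q = 2: ≢ 1 ✓]
45^42 ≡ 19 (mod 127)  [q = 3: ≢ 1 ✓]
45^18 ≡ 8 (mod 127)  [q = 7: ≢ 1 ✓]
All checks pass, so 45 has order 126 and is a primitive root modulo 127.

Yes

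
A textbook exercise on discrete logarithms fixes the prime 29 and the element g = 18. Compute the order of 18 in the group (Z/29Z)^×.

The order of 18 must divide φ(29) = 29 − 1 = 28 = 2^2 · 7.
Divisors of 28: 1, 2, 4, 7, 14, 28.
Check 18^d mod 29 for each divisor in increasing order:
18^1 ≡ 18
18^2 ≡ 5
18^4 ≡ 25
18^7 ≡ 17
18^14 ≡ 28
18^28 ≡ 1
Hence ord(18) = 28.

28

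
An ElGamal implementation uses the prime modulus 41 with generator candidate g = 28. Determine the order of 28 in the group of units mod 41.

40

Since 28 ∈ (Z/41Z)^×, its order divides φ(41) = 41 − 1 = 40 = 2^3 · 5.
Divisors of 40: 1, 2, 4, 5, 8, 10, 20, 40.
Evaluate successive powers at the divisors of 40:
28^1 ≡ 28 (mod 41)
28^2 ≡ 5 (mod 41)
28^4 ≡ 25 (mod 41)
28^5 ≡ 3 (mod 41)
28^8 ≡ 10 (mod 41)
28^10 ≡ 9 (mod 41)
28^20 ≡ 40 (mod 41)
28^40 ≡ 1 (mod 41) ✓
The smallest such exponent is 40, so the order of 28 is 40.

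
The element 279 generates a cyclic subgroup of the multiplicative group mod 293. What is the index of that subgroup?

The order of 279 must divide φ(293) = 293 − 1 = 292 = 2^2 · 73.
Divisors of 292: 1, 2, 4, 73, 146, 292.
Compute 279^d (mod 293) for the divisors d until we hit 1:
279^1 ≡ 279 (mod 293)
279^2 ≡ 196 (mod 293)
279^4 ≡ 33 (mod 293)
279^73 ≡ 1 (mod 293) ✓
Thus |⟨279⟩| = ord(279) = 73.
[(Z/293Z)^× : ⟨279⟩] = 292/73 = 4.

4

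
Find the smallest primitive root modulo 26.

φ(26) = φ(2)·φ(13) = 1·12 = 12 = 2^2 · 3.
Test candidates g = 2, 3, … against the prime factors q ∈ {2, 3} of φ(26): g is a generator iff g^(12/q) ≢ 1 for every such q.
g = 2: gcd(2, 26) = 2 > 1, not a unit — skip.
g = 3: 3^6 ≡ 1 — hits 1, so not a primitive root.
g = 4: gcd(4, 26) = 2 > 1, not a unit — skip.
g = 5: 5^6 ≡ 25; 5^4 ≡ 1 — hits 1, so not a primitive root.
g = 6: gcd(6, 26) = 2 > 1, not a unit — skip.
g = 7: 7^6 ≡ 25; 7^4 ≡ 9 — none is 1, so 7 is a primitive root.
Hence the least primitive root of 26 is 7.

7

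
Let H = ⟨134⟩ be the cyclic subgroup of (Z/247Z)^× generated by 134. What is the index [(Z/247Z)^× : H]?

36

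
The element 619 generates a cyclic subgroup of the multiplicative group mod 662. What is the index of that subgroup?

1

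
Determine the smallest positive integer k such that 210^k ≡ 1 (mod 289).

272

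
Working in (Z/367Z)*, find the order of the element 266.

122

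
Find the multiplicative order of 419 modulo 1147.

The order of 419 must divide φ(1147) = φ(31·37) = (31−1)·(37−1) = 30·36 = 1080 = 2^3 · 3^3 · 5.
Divisors of 1080: 1, 2, 3, 4, 5, 6, 8, 9, 10, 12, 15, 18, 20, 24, 27, 30, 36, 40, 45, 54, 60, 72, 90, 108, 120, 135, 180, 216, 270, 360, 540, 1080.
Compute 419^d (mod 1147) for the divisors d until we hit 1:
419^1 ≡ 419 (mod 1147)
419^2 ≡ 70 (mod 1147)
419^3 ≡ 655 (mod 1147)
419^4 ≡ 312 (mod 1147)
419^5 ≡ 1117 (mod 1147)
419^6 ≡ 47 (mod 1147)
419^8 ≡ 996 (mod 1147)
419^9 ≡ 963 (mod 1147)
419^10 ≡ 900 (mod 1147)
419^12 ≡ 1062 (mod 1147)
419^15 ≡ 528 (mod 1147)
419^18 ≡ 593 (mod 1147)
419^20 ≡ 218 (mod 1147)
419^24 ≡ 343 (mod 1147)
419^27 ≡ 1000 (mod 1147)
419^30 ≡ 63 (mod 1147)
419^36 ≡ 667 (mod 1147)
419^40 ≡ 497 (mod 1147)
419^45 ≡ 1 (mod 1147) ✓
The smallest such exponent is 45, so the order of 419 is 45.

45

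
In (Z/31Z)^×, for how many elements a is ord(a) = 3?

2

φ(31) = 31 − 1 = 30 = 2 · 3 · 5.
Since (Z/31Z)^× is cyclic of order 30, the number of elements of order d is φ(d) when d | 30 and 0 otherwise.
3 | 30, and φ(3) = 3 − 1 = 2.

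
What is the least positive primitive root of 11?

2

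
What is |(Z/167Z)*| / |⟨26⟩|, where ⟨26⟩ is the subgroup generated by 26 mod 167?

ord(26) | φ(167) = 167 − 1 = 166 = 2 · 83.
Divisors of 166: 1, 2, 83, 166.
Check 26^d mod 167 for each divisor in increasing order:
26^1 ≡ 26 (mod 167)
26^2 ≡ 8 (mod 167)
26^83 ≡ 166 (mod 167)
26^166 ≡ 1 (mod 167) ✓
So ord_167(26) = 166, hence |⟨26⟩| = 166.
Index = |(Z/167Z)^×| / |⟨26⟩| = 166 / 166 = 1.

1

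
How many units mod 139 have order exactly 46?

φ(139) = 139 − 1 = 138 = 2 · 3 · 23.
(Z/139Z)^× is cyclic (|G| = 138); a cyclic group of order m has exactly φ(d) elements of each order d | m, and none otherwise.
46 = 2 · 23 divides 138, and φ(46) = 22.

22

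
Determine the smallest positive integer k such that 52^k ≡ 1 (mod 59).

58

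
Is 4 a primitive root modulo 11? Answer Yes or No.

No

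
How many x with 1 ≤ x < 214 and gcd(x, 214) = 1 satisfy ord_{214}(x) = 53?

φ(214) = φ(2)·φ(107) = 1·106 = 106 = 2 · 53.
(Z/214Z)^× is cyclic (|G| = 106); a cyclic group of order m has exactly φ(d) elements of each order d | m, and none otherwise.
53 | 106, and φ(53) = 53 − 1 = 52.

52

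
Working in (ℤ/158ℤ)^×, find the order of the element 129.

39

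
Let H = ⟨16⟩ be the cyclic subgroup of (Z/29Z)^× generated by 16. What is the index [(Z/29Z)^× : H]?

ord(16) | φ(29) = 29 − 1 = 28 = 2^2 · 7.
Divisors of 28: 1, 2, 4, 7, 14, 28.
Check 16^d mod 29 for each divisor in increasing order:
16^1 ≡ 16 (mod 29)
16^2 ≡ 24 (mod 29)
16^4 ≡ 25 (mod 29)
16^7 ≡ 1 (mod 29) ✓
So ord_29(16) = 7, hence |⟨16⟩| = 7.
[(Z/29Z)^× : ⟨16⟩] = 28/7 = 4.

4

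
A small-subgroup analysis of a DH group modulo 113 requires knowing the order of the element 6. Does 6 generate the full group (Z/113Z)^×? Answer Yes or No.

Yes

φ(113) = 113 − 1 = 112 = 2^4 · 7.
An element g generates (Z/113Z)^× iff g^(112/q) ≢ 1 (mod 113) for each prime q ∈ {2, 7}.
6^56 ≡ 112 (mod 113)  [q = 2: ≢ 1 ✓]
6^16 ≡ 30 (mod 113)  [q = 7: ≢ 1 ✓]
None equal 1, so ord_113(6) = 112: 6 is a primitive root.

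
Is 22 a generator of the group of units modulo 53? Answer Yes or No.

Yes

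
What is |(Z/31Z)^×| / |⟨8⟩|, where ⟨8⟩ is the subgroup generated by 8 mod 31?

The order of 8 must divide φ(31) = 31 − 1 = 30 = 2 · 3 · 5.
Divisors of 30: 1, 2, 3, 5, 6, 10, 15, 30.
Check 8^d mod 31 for each divisor in increasing order:
8^1 ≡ 8 (mod 31)
8^2 ≡ 2 (mod 31)
8^3 ≡ 16 (mod 31)
8^5 ≡ 1 (mod 31) ✓
The order of 8 is 5, so the subgroup it generates has 5 elements.
Index = |(Z/31Z)^×| / |⟨8⟩| = 30 / 5 = 6.

6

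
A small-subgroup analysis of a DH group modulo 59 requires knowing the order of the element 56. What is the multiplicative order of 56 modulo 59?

ord(56) | φ(59) = 59 − 1 = 58 = 2 · 29.
Divisors of 58: 1, 2, 29, 58.
Test each divisor d:
56^1 ≡ 56
56^2 ≡ 9
56^29 ≡ 58
56^58 ≡ 1
Hence ord(56) = 58.

58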